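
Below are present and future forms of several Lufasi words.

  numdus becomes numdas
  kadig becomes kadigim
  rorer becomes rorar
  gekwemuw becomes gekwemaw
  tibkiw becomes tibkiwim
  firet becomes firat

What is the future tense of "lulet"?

tibkiw and gekwemuw both end in -w yet inflect differently (tibkiwim, gekwemaw), so the final letter is not what conditions the rule; the last vowel is.
"lulet" has last vowel 'e'. The stems whose last vowel is 'e' (firet → firat, rorer → rorar) change the last vowel to 'a'.
The other pattern: stems whose last vowel is 'i' add -im.
So lulet → lulat.

lulat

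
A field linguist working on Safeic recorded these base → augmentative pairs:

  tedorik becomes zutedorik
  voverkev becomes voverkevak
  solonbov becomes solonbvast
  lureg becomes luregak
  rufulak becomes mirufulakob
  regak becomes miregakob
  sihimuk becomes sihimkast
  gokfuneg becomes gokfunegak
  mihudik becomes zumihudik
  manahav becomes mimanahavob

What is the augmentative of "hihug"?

hihgast

"hihug" has last vowel 'u'. The one such stem in the data (sihimuk → sihimkast) deletes the last vowel and adds -ast (as does solonbov), so the same rule applies.
The other patterns: stems whose last vowel is 'a' add mi- … -ob around the stem; stems whose last vowel is 'e' add -ak; stems whose last vowel is 'i' add the prefix zu-.
So hihug → hihgast.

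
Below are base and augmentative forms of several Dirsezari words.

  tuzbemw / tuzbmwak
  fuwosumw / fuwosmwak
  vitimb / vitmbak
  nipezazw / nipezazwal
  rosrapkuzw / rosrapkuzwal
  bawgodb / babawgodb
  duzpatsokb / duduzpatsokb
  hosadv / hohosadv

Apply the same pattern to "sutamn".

sutmnak

tuzbemw and nipezazw both end in -w yet inflect differently (tuzbmwak, nipezazwal), so the final letter is not what conditions the rule; the second-to-last letter is.
"sutamn" has second-to-last letter 'm'. The stems whose second-to-last letter is 'm' (tuzbemw → tuzbmwak, fuwosumw → fuwosmwak, vitimb → vitmbak) delete the last vowel and add -ak.
The other patterns: stems whose second-to-last letter is 'z' add -al; stems whose second-to-last letter is 'd' or 'k' repeat the first consonant+vowel as a prefix.
So sutamn → sutmnak.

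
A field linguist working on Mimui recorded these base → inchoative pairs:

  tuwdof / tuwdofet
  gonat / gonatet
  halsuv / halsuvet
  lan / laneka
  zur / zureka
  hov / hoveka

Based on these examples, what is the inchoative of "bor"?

boreka

halsuv and hov both end in -v yet inflect differently (halsuvet, hoveka), so the final letter is not what conditions the rule; the number of vowels is.
"bor" has 1 vowel. The stems with 1 vowel (lan → laneka, zur → zureka, hov → hoveka) add -eka.
The other pattern: stems with 2 vowels add -et.
So bor → boreka.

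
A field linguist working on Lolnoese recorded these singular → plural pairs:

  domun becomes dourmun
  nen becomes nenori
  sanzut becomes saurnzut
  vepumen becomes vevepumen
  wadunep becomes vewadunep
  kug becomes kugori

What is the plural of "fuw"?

fuwori

nen and domun both end in -n yet inflect differently (nenori, dourmun), so the final letter is not what conditions the rule; the number of vowels is.
"fuw" has 1 vowel. The stems with 1 vowel (nen → nenori, kug → kugori) add -ori.
The other patterns: stems with 2 vowels insert -ur- after the first vowel; stems with 3 vowels add the prefix ve-.
So fuw → fuwori.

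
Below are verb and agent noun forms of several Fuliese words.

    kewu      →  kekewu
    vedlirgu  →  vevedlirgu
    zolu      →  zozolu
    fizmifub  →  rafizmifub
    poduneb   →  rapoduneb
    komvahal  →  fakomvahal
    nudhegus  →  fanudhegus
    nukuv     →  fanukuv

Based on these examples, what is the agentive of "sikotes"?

kewu and fizmifub both have last vowel 'u' yet inflect differently (kekewu, rafizmifub), so the last vowel is not what conditions the rule; the final letter is.
"sikotes" ends in -s. The one such stem in the data (nudhegus → fanudhegus) adds the prefix fa-, so the same rule applies.
The other patterns: stems ending in -u repeat the first consonant+vowel as a prefix; stems ending in -b add the prefix ra-.
So sikotes → fasikotes.

fasikotes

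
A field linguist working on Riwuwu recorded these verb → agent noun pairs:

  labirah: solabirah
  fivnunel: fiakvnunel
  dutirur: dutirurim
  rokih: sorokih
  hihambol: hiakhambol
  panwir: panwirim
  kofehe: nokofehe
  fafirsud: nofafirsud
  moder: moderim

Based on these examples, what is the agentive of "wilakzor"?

wilakzorim

"wilakzor" ends in -r. The stems ending in -r (moder → moderim, panwir → panwirim, dutirur → dutirurim) add -im.
The other patterns: stems ending in -h add the prefix so-; stems ending in -l insert -ak- after the first vowel; stems ending in -d or -e add the prefix no-.
So wilakzor → wilakzorim.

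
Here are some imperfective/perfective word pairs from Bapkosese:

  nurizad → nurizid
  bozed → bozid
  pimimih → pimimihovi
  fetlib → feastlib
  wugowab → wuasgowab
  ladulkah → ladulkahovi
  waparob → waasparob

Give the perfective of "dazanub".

daaszanub

wugowab and nurizad both have last vowel 'a' yet inflect differently (wuasgowab, nurizid), so the last vowel is not what conditions the rule; the final letter is.
"dazanub" ends in -b. The stems ending in -b (waparob → waasparob, wugowab → wuasgowab, fetlib → feastlib) insert -as- after the first vowel.
The other patterns: stems ending in -d change the last vowel to 'i'; stems ending in -h add -ovi.
So dazanub → daaszanub.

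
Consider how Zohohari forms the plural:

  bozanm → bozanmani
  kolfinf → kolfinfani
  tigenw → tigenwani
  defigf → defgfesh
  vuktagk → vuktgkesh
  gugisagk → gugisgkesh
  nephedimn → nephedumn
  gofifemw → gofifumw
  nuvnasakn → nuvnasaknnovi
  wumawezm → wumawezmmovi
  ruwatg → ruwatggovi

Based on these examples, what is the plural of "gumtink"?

kolfinf and defigf both end in -f yet inflect differently (kolfinfani, defgfesh), so the final letter is not what conditions the rule; the second-to-last letter is.
"gumtink" has second-to-last letter 'n'. The stems whose second-to-last letter is 'n' (bozanm → bozanmani, kolfinf → kolfinfani, tigenw → tigenwani) add -ani.
The other patterns: stems whose second-to-last letter is 'g' delete the last vowel and add -esh; stems whose second-to-last letter is 'm' change the last vowel to 'u'; stems whose second-to-last letter is 'k', 't' or 'z' double the final consonant and add -ovi.
So gumtink → gumtinkani.

gumtinkani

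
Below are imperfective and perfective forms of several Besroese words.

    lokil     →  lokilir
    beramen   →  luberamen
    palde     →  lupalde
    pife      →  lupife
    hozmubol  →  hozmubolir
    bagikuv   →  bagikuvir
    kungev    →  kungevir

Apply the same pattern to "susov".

pife and kungev both have last vowel 'e' yet inflect differently (lupife, kungevir), so the last vowel is not what conditions the rule; the final letter is.
"susov" ends in -v. The stems ending in -v (kungev → kungevir, bagikuv → bagikuvir) add -ir.
So susov → susovir.

susovir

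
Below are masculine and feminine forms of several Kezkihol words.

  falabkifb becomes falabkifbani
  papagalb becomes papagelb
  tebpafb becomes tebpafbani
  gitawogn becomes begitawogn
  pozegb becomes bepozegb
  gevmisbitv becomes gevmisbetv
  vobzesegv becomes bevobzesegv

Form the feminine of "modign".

tebpafb and pozegb both end in -b yet inflect differently (tebpafbani, bepozegb), so the final letter is not what conditions the rule; the second-to-last letter is.
"modign" has second-to-last letter 'g'. The stems whose second-to-last letter is 'g' (gitawogn → begitawogn, pozegb → bepozegb, vobzesegv → bevobzesegv) add the prefix be-.
So modign → bemodign.

bemodign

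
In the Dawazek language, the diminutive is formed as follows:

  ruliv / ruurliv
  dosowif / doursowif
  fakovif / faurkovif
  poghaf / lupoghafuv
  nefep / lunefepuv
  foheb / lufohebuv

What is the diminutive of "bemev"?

"bemev" has last vowel 'e'. The stems whose last vowel is 'e' (nefep → lunefepuv, foheb → lufohebuv) add lu- … -uv around the stem.
So bemev → lubemevuv.

lubemevuv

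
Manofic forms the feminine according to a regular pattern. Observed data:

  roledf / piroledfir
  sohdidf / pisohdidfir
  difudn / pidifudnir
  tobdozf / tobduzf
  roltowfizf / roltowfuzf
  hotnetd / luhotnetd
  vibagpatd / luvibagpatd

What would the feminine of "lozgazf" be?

"lozgazf" has second-to-last letter 'z'. The stems whose second-to-last letter is 'z' (tobdozf → tobduzf, roltowfizf → roltowfuzf) change the last vowel to 'u'.
So lozgazf → lozguzf.

lozguzf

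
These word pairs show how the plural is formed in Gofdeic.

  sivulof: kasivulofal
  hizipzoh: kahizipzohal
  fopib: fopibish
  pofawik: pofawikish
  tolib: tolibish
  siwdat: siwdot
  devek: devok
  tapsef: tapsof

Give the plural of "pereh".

peroh

"pereh" has last vowel 'e'. The stems whose last vowel is 'e' (devek → devok, tapsef → tapsof) change the last vowel to 'o'.
So pereh → peroh.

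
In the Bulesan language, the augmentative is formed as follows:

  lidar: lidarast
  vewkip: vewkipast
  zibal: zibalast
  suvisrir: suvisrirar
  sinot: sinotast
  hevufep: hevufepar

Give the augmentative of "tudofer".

tudoferar

"tudofer" has 3 vowels. The stems with 3 vowels (hevufep → hevufepar, suvisrir → suvisrirar) add -ar.
The other pattern: stems with 2 vowels add -ast.
So tudofer → tudoferar.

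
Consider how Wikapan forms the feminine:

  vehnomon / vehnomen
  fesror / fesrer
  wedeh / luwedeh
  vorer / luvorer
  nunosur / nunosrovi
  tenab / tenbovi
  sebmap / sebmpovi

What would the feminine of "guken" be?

luguken

fesror and vorer both end in -r yet inflect differently (fesrer, luvorer), so the final letter is not what conditions the rule; the last vowel is.
"guken" has last vowel 'e'. The stems whose last vowel is 'e' (wedeh → luwedeh, vorer → luvorer) add the prefix lu-.
So guken → luguken.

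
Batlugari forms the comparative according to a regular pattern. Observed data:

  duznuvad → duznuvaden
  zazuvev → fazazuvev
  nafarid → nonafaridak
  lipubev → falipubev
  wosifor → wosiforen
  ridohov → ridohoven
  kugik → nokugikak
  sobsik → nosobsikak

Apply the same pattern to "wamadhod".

wamadhoden

"wamadhod" has last vowel 'o'. The stems whose last vowel is 'o' (wosifor → wosiforen, ridohov → ridohoven) add -en.
So wamadhod → wamadhoden.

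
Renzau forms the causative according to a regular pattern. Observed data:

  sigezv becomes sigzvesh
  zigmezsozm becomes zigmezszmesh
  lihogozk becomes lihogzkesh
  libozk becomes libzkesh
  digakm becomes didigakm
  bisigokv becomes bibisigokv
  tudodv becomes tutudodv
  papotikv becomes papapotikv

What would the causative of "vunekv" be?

"vunekv" has second-to-last letter 'k'. The stems whose second-to-last letter is 'k' (digakm → didigakm, bisigokv → bibisigokv, papotikv → papapotikv) repeat the first consonant+vowel as a prefix.
The other pattern: stems whose second-to-last letter is 'z' delete the last vowel and add -esh.
So vunekv → vuvunekv.

vuvunekv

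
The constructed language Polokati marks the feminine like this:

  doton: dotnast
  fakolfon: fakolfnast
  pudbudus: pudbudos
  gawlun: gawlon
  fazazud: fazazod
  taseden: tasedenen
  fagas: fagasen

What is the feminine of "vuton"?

doton and gawlun both end in -n yet inflect differently (dotnast, gawlon), so the final letter is not what conditions the rule; the last vowel is.
"vuton" has last vowel 'o'. The stems whose last vowel is 'o' (doton → dotnast, fakolfon → fakolfnast) delete the last vowel and add -ast.
The other patterns: stems whose last vowel is 'u' change the last vowel to 'o'; stems whose last vowel is 'a' or 'e' add -en.
So vuton → vutnast.

vutnast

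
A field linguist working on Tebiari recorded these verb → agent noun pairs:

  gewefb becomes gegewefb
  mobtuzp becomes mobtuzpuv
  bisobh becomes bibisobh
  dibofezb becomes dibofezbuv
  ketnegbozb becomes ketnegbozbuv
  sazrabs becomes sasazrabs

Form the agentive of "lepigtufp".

lelepigtufp

"lepigtufp" has second-to-last letter 'f'. The one such stem in the data (gewefb → gegewefb) repeats the first consonant+vowel as a prefix (as do sazrabs, bisobh), so the same rule applies.
So lepigtufp → lelepigtufp.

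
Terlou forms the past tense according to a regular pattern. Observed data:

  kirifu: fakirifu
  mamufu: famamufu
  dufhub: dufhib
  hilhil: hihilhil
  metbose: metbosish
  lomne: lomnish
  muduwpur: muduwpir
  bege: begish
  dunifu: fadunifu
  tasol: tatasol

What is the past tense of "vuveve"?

vuvevish

"vuveve" ends in -e. The stems ending in -e (lomne → lomnish, metbose → metbosish, bege → begish) drop the final letter and add -ish.
The other patterns: stems ending in -b or -r change the last vowel to 'i'; stems ending in -u add the prefix fa-; stems ending in -l repeat the first consonant+vowel as a prefix.
So vuveve → vuvevish.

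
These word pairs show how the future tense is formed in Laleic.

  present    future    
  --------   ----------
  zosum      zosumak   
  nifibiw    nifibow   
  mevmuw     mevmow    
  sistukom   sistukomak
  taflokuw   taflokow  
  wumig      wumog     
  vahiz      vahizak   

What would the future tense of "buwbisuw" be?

"buwbisuw" ends in -w. The stems ending in -w (mevmuw → mevmow, nifibiw → nifibow, taflokuw → taflokow) change the last vowel to 'o'.
So buwbisuw → buwbisow.

buwbisow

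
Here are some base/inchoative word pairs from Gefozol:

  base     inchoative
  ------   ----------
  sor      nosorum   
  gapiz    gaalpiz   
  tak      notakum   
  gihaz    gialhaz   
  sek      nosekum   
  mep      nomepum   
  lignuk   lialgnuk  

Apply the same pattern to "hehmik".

healhmik

lignuk and tak both end in -k yet inflect differently (lialgnuk, notakum), so the final letter is not what conditions the rule; the number of vowels is.
"hehmik" has 2 vowels. The stems with 2 vowels (gihaz → gialhaz, gapiz → gaalpiz, lignuk → lialgnuk) insert -al- after the first vowel.
The other pattern: stems with 1 vowel add no- … -um around the stem.
So hehmik → healhmik.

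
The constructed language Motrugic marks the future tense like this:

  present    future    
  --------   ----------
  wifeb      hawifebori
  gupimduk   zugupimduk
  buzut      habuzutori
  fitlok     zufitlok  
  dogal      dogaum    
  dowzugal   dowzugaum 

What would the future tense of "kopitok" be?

"kopitok" ends in -k. The stems ending in -k (gupimduk → zugupimduk, fitlok → zufitlok) add the prefix zu-.
The other patterns: stems ending in -l drop the final letter and add -um; stems ending in -b or -t add ha- … -ori around the stem.
So kopitok → zukopitok.

zukopitok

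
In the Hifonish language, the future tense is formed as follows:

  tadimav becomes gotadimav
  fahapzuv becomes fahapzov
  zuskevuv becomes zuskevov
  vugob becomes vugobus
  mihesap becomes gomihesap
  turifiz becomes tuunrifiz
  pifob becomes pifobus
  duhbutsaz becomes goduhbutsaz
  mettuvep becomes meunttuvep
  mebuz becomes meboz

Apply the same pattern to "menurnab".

gomenurnab

zuskevuv and tadimav both end in -v yet inflect differently (zuskevov, gotadimav), so the final letter is not what conditions the rule; the last vowel is.
"menurnab" has last vowel 'a'. The stems whose last vowel is 'a' (tadimav → gotadimav, duhbutsaz → goduhbutsaz, mihesap → gomihesap) add the prefix go-.
The other patterns: stems whose last vowel is 'o' add -us; stems whose last vowel is 'u' change the last vowel to 'o'; stems whose last vowel is 'e' or 'i' insert -un- after the first vowel.
So menurnab → gomenurnab.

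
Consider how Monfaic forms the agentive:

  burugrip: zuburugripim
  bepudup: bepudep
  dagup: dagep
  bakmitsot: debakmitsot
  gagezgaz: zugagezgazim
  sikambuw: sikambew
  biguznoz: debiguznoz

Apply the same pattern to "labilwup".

"labilwup" has last vowel 'u'. The stems whose last vowel is 'u' (sikambuw → sikambew, bepudup → bepudep, dagup → dagep) change the last vowel to 'e'.
The other patterns: stems whose last vowel is 'o' add the prefix de-; stems whose last vowel is 'a' or 'i' add zu- … -im around the stem.
So labilwup → labilwep.

labilwep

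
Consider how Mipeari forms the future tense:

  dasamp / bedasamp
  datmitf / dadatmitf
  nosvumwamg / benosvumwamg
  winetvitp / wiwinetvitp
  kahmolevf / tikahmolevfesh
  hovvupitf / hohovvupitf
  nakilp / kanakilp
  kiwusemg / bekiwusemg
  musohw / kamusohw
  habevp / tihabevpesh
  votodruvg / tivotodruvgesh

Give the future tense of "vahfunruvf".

tivahfunruvfesh

winetvitp and dasamp both end in -p yet inflect differently (wiwinetvitp, bedasamp), so the final letter is not what conditions the rule; the second-to-last letter is.
"vahfunruvf" has second-to-last letter 'v'. The stems whose second-to-last letter is 'v' (habevp → tihabevpesh, kahmolevf → tikahmolevfesh, votodruvg → tivotodruvgesh) add ti- … -esh around the stem.
The other patterns: stems whose second-to-last letter is 't' repeat the first consonant+vowel as a prefix; stems whose second-to-last letter is 'm' add the prefix be-; stems whose second-to-last letter is 'h' or 'l' add the prefix ka-.
So vahfunruvf → tivahfunruvfesh.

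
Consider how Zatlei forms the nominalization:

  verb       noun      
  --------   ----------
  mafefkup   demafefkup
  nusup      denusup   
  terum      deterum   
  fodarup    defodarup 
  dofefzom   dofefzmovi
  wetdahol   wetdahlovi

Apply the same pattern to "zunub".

terum and dofefzom both end in -m yet inflect differently (deterum, dofefzmovi), so the final letter is not what conditions the rule; the last vowel is.
"zunub" has last vowel 'u'. The stems whose last vowel is 'u' (mafefkup → demafefkup, nusup → denusup, terum → deterum) add the prefix de-.
The other pattern: stems whose last vowel is 'o' delete the last vowel and add -ovi.
So zunub → dezunub.

dezunub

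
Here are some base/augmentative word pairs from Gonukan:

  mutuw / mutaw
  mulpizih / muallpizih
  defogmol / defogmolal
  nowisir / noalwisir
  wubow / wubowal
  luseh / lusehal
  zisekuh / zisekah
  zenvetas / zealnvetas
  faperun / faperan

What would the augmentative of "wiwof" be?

wiwofal

mutuw and wubow both end in -w yet inflect differently (mutaw, wubowal), so the final letter is not what conditions the rule; the last vowel is.
"wiwof" has last vowel 'o'. The stems whose last vowel is 'o' (wubow → wubowal, defogmol → defogmolal) add -al.
The other patterns: stems whose last vowel is 'u' change the last vowel to 'a'; stems whose last vowel is 'a' or 'i' insert -al- after the first vowel.
So wiwof → wiwofal.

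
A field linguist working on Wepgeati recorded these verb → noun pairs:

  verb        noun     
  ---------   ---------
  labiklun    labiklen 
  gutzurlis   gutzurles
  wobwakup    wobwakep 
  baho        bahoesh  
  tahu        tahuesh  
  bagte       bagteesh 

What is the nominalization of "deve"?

"deve" ends in a vowel. The stems ending in a vowel (bagte → bagteesh, baho → bahoesh, tahu → tahuesh) add -esh.
So deve → deveesh.

deveesh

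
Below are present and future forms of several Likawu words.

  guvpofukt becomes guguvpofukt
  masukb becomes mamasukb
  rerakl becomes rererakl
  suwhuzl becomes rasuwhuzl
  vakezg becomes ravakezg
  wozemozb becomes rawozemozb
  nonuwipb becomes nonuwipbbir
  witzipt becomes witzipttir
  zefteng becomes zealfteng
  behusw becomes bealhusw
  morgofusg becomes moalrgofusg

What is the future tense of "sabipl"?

sabipllir

rerakl and suwhuzl both end in -l yet inflect differently (rererakl, rasuwhuzl), so the final letter is not what conditions the rule; the second-to-last letter is.
"sabipl" has second-to-last letter 'p'. The stems whose second-to-last letter is 'p' (nonuwipb → nonuwipbbir, witzipt → witzipttir) double the final consonant and add -ir.
The other patterns: stems whose second-to-last letter is 'k' repeat the first consonant+vowel as a prefix; stems whose second-to-last letter is 'z' add the prefix ra-; stems whose second-to-last letter is 'n' or 's' insert -al- after the first vowel.
So sabipl → sabipllir.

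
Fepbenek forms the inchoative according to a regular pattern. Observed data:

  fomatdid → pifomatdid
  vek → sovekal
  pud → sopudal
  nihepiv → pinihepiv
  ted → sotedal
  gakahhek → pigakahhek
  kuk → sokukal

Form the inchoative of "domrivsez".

gakahhek and kuk both end in -k yet inflect differently (pigakahhek, sokukal), so the final letter is not what conditions the rule; the number of vowels is.
"domrivsez" has 3 vowels. The stems with 3 vowels (fomatdid → pifomatdid, gakahhek → pigakahhek, nihepiv → pinihepiv) add the prefix pi-.
So domrivsez → pidomrivsez.

pidomrivsez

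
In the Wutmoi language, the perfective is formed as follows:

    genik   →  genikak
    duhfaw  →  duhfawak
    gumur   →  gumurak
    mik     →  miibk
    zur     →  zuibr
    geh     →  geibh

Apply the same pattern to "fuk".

fuibk

genik and mik both end in -k yet inflect differently (genikak, miibk), so the final letter is not what conditions the rule; the number of vowels is.
"fuk" has 1 vowel. The stems with 1 vowel (mik → miibk, zur → zuibr, geh → geibh) insert -ib- after the first vowel.
The other pattern: stems with 2 vowels add -ak.
So fuk → fuibk.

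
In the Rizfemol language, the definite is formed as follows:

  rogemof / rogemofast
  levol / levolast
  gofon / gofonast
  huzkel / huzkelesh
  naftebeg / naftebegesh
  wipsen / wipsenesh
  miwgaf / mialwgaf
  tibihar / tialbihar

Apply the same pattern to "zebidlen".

levol and huzkel both end in -l yet inflect differently (levolast, huzkelesh), so the final letter is not what conditions the rule; the last vowel is.
"zebidlen" has last vowel 'e'. The stems whose last vowel is 'e' (huzkel → huzkelesh, naftebeg → naftebegesh, wipsen → wipsenesh) add -esh.
The other patterns: stems whose last vowel is 'o' add -ast; stems whose last vowel is 'a' insert -al- after the first vowel.
So zebidlen → zebidlenesh.

zebidlenesh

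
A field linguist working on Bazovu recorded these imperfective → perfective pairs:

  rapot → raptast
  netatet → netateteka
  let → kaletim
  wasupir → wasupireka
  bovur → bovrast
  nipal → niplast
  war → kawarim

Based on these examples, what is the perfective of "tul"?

katulim

"tul" has 1 vowel. The stems with 1 vowel (war → kawarim, let → kaletim) add ka- … -im around the stem.
So tul → katulim.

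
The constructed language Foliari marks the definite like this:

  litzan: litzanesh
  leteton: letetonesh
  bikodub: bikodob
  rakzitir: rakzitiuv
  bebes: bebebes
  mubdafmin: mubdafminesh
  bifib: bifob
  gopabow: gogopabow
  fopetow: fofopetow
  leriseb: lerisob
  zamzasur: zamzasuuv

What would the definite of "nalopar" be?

nalopauv

rakzitir and mubdafmin both have last vowel 'i' yet inflect differently (rakzitiuv, mubdafminesh), so the last vowel is not what conditions the rule; the final letter is.
"nalopar" ends in -r. The stems ending in -r (zamzasur → zamzasuuv, rakzitir → rakzitiuv) drop the final letter and add -uv.
The other patterns: stems ending in -n add -esh; stems ending in -b change the last vowel to 'o'; stems ending in -s or -w repeat the first consonant+vowel as a prefix.
So nalopar → nalopauv.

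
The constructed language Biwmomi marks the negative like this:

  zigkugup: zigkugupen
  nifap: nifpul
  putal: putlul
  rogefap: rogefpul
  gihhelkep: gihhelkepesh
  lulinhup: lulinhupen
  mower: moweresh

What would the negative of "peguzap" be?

"peguzap" has last vowel 'a'. The stems whose last vowel is 'a' (rogefap → rogefpul, nifap → nifpul, putal → putlul) delete the last vowel and add -ul.
The other patterns: stems whose last vowel is 'e' add -esh; stems whose last vowel is 'u' add -en.
So peguzap → peguzpul.

peguzpul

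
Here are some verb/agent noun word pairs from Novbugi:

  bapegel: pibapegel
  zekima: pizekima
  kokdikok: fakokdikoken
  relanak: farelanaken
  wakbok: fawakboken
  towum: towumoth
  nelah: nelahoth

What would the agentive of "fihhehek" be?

"fihhehek" ends in -k. The stems ending in -k (kokdikok → fakokdikoken, relanak → farelanaken, wakbok → fawakboken) add fa- … -en around the stem.
So fihhehek → fafihheheken.

fafihheheken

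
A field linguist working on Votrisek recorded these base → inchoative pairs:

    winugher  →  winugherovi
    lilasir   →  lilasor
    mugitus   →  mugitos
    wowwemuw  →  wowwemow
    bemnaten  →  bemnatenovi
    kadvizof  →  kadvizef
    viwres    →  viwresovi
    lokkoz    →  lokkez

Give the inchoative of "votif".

"votif" has last vowel 'i'. The one such stem in the data (lilasir → lilasor) changes the last vowel to 'o' (as do mugitus, wowwemuw), so the same rule applies.
The other patterns: stems whose last vowel is 'e' add -ovi; stems whose last vowel is 'o' change the last vowel to 'e'.
So votif → votof.

votof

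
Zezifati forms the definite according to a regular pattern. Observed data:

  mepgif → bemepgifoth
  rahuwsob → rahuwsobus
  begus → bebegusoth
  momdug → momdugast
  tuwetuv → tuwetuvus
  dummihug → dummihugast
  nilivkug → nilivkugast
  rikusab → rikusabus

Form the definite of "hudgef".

behudgefoth

begus and momdug both have last vowel 'u' yet inflect differently (bebegusoth, momdugast), so the last vowel is not what conditions the rule; the final letter is.
"hudgef" ends in -f. The one such stem in the data (mepgif → bemepgifoth) adds be- … -oth around the stem, so the same rule applies.
So hudgef → behudgefoth.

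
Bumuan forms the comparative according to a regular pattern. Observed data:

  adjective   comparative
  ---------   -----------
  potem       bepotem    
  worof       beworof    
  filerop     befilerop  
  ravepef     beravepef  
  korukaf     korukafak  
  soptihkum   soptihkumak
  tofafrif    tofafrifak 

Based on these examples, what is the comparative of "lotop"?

belotop

worof and korukaf both end in -f yet inflect differently (beworof, korukafak), so the final letter is not what conditions the rule; the last vowel is.
"lotop" has last vowel 'o'. The stems whose last vowel is 'o' (worof → beworof, filerop → befilerop) add the prefix be-.
So lotop → belotop.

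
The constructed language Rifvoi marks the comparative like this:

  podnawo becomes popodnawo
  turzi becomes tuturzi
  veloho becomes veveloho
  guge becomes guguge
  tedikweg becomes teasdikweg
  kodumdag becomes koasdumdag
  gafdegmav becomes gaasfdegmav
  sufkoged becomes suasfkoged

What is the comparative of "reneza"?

guge and tedikweg both have last vowel 'e' yet inflect differently (guguge, teasdikweg), so the last vowel is not what conditions the rule; whether the stem ends in a vowel or a consonant is.
"reneza" ends in a vowel. The stems ending in a vowel (podnawo → popodnawo, turzi → tuturzi, veloho → veveloho) repeat the first consonant+vowel as a prefix.
The other pattern: stems ending in a consonant insert -as- after the first vowel.
So reneza → rereneza.

rereneza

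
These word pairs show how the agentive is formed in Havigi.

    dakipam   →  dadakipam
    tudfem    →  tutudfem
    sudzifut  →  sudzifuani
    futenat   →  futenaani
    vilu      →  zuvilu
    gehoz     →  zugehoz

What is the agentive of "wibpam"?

wiwibpam

dakipam and futenat both have last vowel 'a' yet inflect differently (dadakipam, futenaani), so the last vowel is not what conditions the rule; the final letter is.
"wibpam" ends in -m. The stems ending in -m (dakipam → dadakipam, tudfem → tutudfem) repeat the first consonant+vowel as a prefix.
So wibpam → wiwibpam.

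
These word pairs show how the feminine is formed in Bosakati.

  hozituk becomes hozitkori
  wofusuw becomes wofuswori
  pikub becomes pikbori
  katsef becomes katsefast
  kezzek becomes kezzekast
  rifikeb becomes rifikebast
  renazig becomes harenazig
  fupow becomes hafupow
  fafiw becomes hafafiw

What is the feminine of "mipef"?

mipefast

hozituk and kezzek both end in -k yet inflect differently (hozitkori, kezzekast), so the final letter is not what conditions the rule; the last vowel is.
"mipef" has last vowel 'e'. The stems whose last vowel is 'e' (katsef → katsefast, kezzek → kezzekast, rifikeb → rifikebast) add -ast.
So mipef → mipefast.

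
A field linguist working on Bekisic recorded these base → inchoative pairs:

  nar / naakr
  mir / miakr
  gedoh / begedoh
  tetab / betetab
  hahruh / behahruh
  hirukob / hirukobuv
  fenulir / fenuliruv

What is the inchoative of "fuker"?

tetab and hirukob both end in -b yet inflect differently (betetab, hirukobuv), so the final letter is not what conditions the rule; the number of vowels is.
"fuker" has 2 vowels. The stems with 2 vowels (gedoh → begedoh, tetab → betetab, hahruh → behahruh) add the prefix be-.
The other patterns: stems with 1 vowel insert -ak- after the first vowel; stems with 3 vowels add -uv.
So fuker → befuker.

befuker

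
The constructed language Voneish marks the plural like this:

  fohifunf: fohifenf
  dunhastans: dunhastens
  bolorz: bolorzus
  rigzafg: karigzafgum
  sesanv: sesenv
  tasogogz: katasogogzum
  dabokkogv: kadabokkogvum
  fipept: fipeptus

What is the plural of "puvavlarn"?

puvavlarnus

"puvavlarn" has second-to-last letter 'r'. The one such stem in the data (bolorz → bolorzus) adds -us, so the same rule applies.
So puvavlarn → puvavlarnus.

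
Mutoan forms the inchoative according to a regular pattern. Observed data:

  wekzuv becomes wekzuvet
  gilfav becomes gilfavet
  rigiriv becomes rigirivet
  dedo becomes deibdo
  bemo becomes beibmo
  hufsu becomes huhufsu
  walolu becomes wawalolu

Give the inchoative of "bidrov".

bidrovet

wekzuv and hufsu both have last vowel 'u' yet inflect differently (wekzuvet, huhufsu), so the last vowel is not what conditions the rule; the final letter is.
"bidrov" ends in -v. The stems ending in -v (wekzuv → wekzuvet, gilfav → gilfavet, rigiriv → rigirivet) add -et.
The other patterns: stems ending in -o insert -ib- after the first vowel; stems ending in -u repeat the first consonant+vowel as a prefix.
So bidrov → bidrovet.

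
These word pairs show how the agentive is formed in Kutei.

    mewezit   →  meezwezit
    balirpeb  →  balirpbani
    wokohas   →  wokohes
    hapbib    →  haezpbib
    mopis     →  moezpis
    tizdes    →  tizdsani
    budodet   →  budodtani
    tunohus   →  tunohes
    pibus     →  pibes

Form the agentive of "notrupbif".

mewezit and budodet both end in -t yet inflect differently (meezwezit, budodtani), so the final letter is not what conditions the rule; the last vowel is.
"notrupbif" has last vowel 'i'. The stems whose last vowel is 'i' (hapbib → haezpbib, mopis → moezpis, mewezit → meezwezit) insert -ez- after the first vowel.
So notrupbif → noeztrupbif.

noeztrupbif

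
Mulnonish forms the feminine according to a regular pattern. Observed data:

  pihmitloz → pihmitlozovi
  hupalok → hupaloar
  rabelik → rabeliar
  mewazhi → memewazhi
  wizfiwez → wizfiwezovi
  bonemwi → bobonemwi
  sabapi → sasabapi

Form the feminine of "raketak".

raketaar

hupalok and pihmitloz both have last vowel 'o' yet inflect differently (hupaloar, pihmitlozovi), so the last vowel is not what conditions the rule; the final letter is.
"raketak" ends in -k. The stems ending in -k (hupalok → hupaloar, rabelik → rabeliar) drop the final letter and add -ar.
So raketak → raketaar.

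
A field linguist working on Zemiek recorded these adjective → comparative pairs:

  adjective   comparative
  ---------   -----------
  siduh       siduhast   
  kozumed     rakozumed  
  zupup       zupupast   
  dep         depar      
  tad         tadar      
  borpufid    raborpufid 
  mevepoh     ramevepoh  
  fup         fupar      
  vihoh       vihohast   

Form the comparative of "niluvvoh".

"niluvvoh" has 3 vowels. The stems with 3 vowels (kozumed → rakozumed, borpufid → raborpufid, mevepoh → ramevepoh) add the prefix ra-.
So niluvvoh → raniluvvoh.

raniluvvoh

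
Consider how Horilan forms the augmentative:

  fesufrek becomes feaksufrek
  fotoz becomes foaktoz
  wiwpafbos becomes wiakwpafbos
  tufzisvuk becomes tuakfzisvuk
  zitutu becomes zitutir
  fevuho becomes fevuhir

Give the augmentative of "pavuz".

tufzisvuk and zitutu both have last vowel 'u' yet inflect differently (tuakfzisvuk, zitutir), so the last vowel is not what conditions the rule; whether the stem ends in a vowel or a consonant is.
"pavuz" ends in a consonant. The stems ending in a consonant (fesufrek → feaksufrek, fotoz → foaktoz, wiwpafbos → wiakwpafbos) insert -ak- after the first vowel.
So pavuz → paakvuz.

paakvuz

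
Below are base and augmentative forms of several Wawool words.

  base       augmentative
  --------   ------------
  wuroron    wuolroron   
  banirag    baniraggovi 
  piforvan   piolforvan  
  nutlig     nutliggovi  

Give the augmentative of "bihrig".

bihriggovi

banirag and piforvan both have last vowel 'a' yet inflect differently (baniraggovi, piolforvan), so the last vowel is not what conditions the rule; the final letter is.
"bihrig" ends in -g. The stems ending in -g (banirag → baniraggovi, nutlig → nutliggovi) double the final consonant and add -ovi.
So bihrig → bihriggovi.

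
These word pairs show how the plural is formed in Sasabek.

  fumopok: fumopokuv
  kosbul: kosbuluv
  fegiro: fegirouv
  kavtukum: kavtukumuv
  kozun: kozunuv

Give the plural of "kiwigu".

Every pair shown (fumopok → fumopokuv, kosbul → kosbuluv, fegiro → fegirouv, …) follows the same rule: add -uv.
So kiwigu → kiwiguuv.

kiwiguuv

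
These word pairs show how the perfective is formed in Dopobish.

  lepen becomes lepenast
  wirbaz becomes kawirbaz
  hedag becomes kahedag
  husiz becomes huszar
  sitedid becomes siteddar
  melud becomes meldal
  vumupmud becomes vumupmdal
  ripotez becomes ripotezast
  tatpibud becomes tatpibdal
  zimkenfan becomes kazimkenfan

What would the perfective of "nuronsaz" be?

tatpibud and sitedid both end in -d yet inflect differently (tatpibdal, siteddar), so the final letter is not what conditions the rule; the last vowel is.
"nuronsaz" has last vowel 'a'. The stems whose last vowel is 'a' (wirbaz → kawirbaz, zimkenfan → kazimkenfan, hedag → kahedag) add the prefix ka-.
So nuronsaz → kanuronsaz.

kanuronsaz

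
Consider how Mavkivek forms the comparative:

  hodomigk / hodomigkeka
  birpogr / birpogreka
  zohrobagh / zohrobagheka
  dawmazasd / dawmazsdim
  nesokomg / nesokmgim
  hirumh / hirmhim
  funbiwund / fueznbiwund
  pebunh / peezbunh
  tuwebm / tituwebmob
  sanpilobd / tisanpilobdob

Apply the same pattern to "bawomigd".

zohrobagh and hirumh both end in -h yet inflect differently (zohrobagheka, hirmhim), so the final letter is not what conditions the rule; the second-to-last letter is.
"bawomigd" has second-to-last letter 'g'. The stems whose second-to-last letter is 'g' (hodomigk → hodomigkeka, birpogr → birpogreka, zohrobagh → zohrobagheka) add -eka.
The other patterns: stems whose second-to-last letter is 'm' or 's' delete the last vowel and add -im; stems whose second-to-last letter is 'n' insert -ez- after the first vowel; stems whose second-to-last letter is 'b' add ti- … -ob around the stem.
So bawomigd → bawomigdeka.

bawomigdeka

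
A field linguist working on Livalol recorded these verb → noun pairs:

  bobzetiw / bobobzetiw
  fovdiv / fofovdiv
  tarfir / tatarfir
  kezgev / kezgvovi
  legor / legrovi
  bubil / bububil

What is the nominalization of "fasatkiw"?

"fasatkiw" has last vowel 'i'. The stems whose last vowel is 'i' (bobzetiw → bobobzetiw, tarfir → tatarfir, fovdiv → fofovdiv) repeat the first consonant+vowel as a prefix.
The other pattern: stems whose last vowel is 'e' or 'o' delete the last vowel and add -ovi.
So fasatkiw → fafasatkiw.

fafasatkiw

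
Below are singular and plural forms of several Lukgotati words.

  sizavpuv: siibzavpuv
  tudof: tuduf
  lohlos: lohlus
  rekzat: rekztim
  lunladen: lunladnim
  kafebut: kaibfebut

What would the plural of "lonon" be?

lonun

"lonon" has last vowel 'o'. The stems whose last vowel is 'o' (lohlos → lohlus, tudof → tuduf) change the last vowel to 'u'.
The other patterns: stems whose last vowel is 'u' insert -ib- after the first vowel; stems whose last vowel is 'a' or 'e' delete the last vowel and add -im.
So lonon → lonun.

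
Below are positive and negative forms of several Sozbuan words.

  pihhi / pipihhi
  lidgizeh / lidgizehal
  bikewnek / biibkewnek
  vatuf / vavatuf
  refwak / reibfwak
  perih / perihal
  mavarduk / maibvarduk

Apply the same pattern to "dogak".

"dogak" ends in -k. The stems ending in -k (bikewnek → biibkewnek, refwak → reibfwak, mavarduk → maibvarduk) insert -ib- after the first vowel.
The other patterns: stems ending in -h add -al; stems ending in -f or -i repeat the first consonant+vowel as a prefix.
So dogak → doibgak.

doibgak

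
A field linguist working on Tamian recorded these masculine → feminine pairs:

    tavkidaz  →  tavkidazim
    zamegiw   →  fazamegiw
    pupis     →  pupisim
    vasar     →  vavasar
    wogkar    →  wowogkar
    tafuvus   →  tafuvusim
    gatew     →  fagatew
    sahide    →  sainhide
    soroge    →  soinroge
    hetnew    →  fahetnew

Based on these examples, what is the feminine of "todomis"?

"todomis" ends in -s. The stems ending in -s (pupis → pupisim, tafuvus → tafuvusim) add -im.
The other patterns: stems ending in -w add the prefix fa-; stems ending in -r repeat the first consonant+vowel as a prefix; stems ending in -e insert -in- after the first vowel.
So todomis → todomisim.

todomisim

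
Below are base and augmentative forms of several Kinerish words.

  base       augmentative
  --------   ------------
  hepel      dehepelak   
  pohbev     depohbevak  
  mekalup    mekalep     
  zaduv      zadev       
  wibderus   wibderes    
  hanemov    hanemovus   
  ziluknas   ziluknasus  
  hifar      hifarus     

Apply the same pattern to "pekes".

"pekes" has last vowel 'e'. The stems whose last vowel is 'e' (hepel → dehepelak, pohbev → depohbevak) add de- … -ak around the stem.
The other patterns: stems whose last vowel is 'u' change the last vowel to 'e'; stems whose last vowel is 'a' or 'o' add -us.
So pekes → depekesak.

depekesak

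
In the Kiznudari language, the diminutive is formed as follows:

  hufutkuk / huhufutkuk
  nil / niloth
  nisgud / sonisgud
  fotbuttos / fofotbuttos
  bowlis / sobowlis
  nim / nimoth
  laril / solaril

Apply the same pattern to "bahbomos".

babahbomos

nil and laril both end in -l yet inflect differently (niloth, solaril), so the final letter is not what conditions the rule; the number of vowels is.
"bahbomos" has 3 vowels. The stems with 3 vowels (fotbuttos → fofotbuttos, hufutkuk → huhufutkuk) repeat the first consonant+vowel as a prefix.
So bahbomos → babahbomos.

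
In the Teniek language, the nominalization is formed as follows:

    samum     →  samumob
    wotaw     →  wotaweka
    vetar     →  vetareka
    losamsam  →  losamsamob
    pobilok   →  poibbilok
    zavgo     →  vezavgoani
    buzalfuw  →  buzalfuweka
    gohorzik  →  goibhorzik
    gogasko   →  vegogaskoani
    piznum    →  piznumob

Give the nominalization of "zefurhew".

pobilok and gogasko both have last vowel 'o' yet inflect differently (poibbilok, vegogaskoani), so the last vowel is not what conditions the rule; the final letter is.
"zefurhew" ends in -w. The stems ending in -w (wotaw → wotaweka, buzalfuw → buzalfuweka) add -eka.
So zefurhew → zefurheweka.

zefurheweka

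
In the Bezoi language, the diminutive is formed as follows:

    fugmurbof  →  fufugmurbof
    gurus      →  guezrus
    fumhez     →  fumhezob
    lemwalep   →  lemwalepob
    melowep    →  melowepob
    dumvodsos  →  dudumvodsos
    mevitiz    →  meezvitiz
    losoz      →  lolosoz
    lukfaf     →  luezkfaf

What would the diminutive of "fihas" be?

fiezhas

losoz and fumhez both end in -z yet inflect differently (lolosoz, fumhezob), so the final letter is not what conditions the rule; the last vowel is.
"fihas" has last vowel 'a'. The one such stem in the data (lukfaf → luezkfaf) inserts -ez- after the first vowel (as do gurus, mevitiz), so the same rule applies.
The other patterns: stems whose last vowel is 'o' repeat the first consonant+vowel as a prefix; stems whose last vowel is 'e' add -ob.
So fihas → fiezhas.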